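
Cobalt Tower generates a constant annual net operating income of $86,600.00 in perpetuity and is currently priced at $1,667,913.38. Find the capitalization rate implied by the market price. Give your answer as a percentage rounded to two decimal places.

5.19%

P = C/r ⇒ r = C/P = $86,600.00/$1,667,913.38 = 0.051921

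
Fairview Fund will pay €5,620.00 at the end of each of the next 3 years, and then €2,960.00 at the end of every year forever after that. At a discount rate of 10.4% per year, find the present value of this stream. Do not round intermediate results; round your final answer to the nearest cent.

€35030.26

PV of 3-year annuity: €5,620.00 × [1 − (1+0.104)^−3] / 0.104 = 13878.27179
Perpetuity value at year 3: €2,960.00 / 0.104 = 28461.53846
PV of perpetuity: 28461.53846 / (1+0.104)^3 = 21151.98606
Total PV = 13878.27179 + 21151.98606 = 35030.25785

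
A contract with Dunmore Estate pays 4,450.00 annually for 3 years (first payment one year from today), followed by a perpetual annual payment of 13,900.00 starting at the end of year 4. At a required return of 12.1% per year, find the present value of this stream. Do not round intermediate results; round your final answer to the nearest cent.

PV of 3-year annuity: 4,450.00 × [1 − (1+0.121)^−3] / 0.121 = 10669.80939
Perpetuity value at year 3: 13,900.00 / 0.121 = 114876.03306
PV of perpetuity: 114876.03306 / (1+0.121)^3 = 81547.86441
Total PV = 10669.80939 + 81547.86441 = 92217.67380

92217.67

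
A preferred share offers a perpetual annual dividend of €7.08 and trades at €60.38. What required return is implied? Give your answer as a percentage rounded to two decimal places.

P = C/r ⇒ r = C/P = €7.08/€60.38 = 0.117257

11.73%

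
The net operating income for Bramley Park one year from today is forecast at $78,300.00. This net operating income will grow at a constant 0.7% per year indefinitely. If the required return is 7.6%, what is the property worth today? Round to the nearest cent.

Growing perpetuity: P = D₁ / (r − g) = $78,300.0000 / (0.076 − 0.007) = $1,134,782.61

$1134782.61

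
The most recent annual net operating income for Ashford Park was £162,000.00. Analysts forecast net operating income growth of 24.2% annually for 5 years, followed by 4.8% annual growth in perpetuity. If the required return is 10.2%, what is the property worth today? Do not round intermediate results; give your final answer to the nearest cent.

£6893433.71

D_1 = 201204.00000
D_2 = 249895.36800
D_3 = 310370.04706
D_4 = 385479.59844
D_5 = 478765.66127
Terminal value at year 5: TV = D_5×(1+g_2)/(r−g_2) = 501746.41301/0.054 = 9291600.24088
P_0 = D_1/(1+r)^1 + D_2/(1+r)^2 + D_3/(1+r)^3 + D_4/(1+r)^4 + D_5/(1+r)^5 + TV/(1+r)^5
    = 182580.76225 + 205776.14039 + 231918.29979 + 261381.60467 + 294587.97912 + 5717188.92818 = 6893433.71440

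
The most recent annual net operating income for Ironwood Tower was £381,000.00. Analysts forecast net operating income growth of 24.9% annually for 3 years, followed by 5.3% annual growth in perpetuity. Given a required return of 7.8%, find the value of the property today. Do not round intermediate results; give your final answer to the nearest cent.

£26505477.92

D_1 = 475869.00000
D_2 = 594360.38100
D_3 = 742356.11587
Terminal value at year 3: TV = D_3×(1+g_2)/(r−g_2) = 781700.99001/0.025 = 31268039.60040
P_0 = D_1/(1+r)^1 + D_2/(1+r)^2 + D_3/(1+r)^3 + TV/(1+r)^3
    = 441436.92022 + 511460.77306 + 592592.30571 + 24959987.91634 = 26505477.91533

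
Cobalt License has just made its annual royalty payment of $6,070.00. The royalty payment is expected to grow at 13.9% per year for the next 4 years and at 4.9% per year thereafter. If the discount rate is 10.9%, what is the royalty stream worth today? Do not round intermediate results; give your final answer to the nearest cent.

D_1 = 6913.73000
D_2 = 7874.73847
D_3 = 8969.32712
D_4 = 10216.06359
Terminal value at year 4: TV = D_4×(1+g_2)/(r−g_2) = 10716.65070/0.06 = 178610.84504
P_0 = D_1/(1+r)^1 + D_2/(1+r)^2 + D_3/(1+r)^3 + D_4/(1+r)^4 + TV/(1+r)^4
    = 6234.20198 + 6402.84586 + 6576.05179 + 6753.94318 + 118081.43997 = 144048.48279

$144048.48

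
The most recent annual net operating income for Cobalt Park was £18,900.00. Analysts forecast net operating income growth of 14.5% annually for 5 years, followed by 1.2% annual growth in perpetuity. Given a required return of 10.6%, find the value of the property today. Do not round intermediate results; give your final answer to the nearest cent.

£346952.10

D_1 = 21640.50000
D_2 = 24778.37250
D_3 = 28371.23651
D_4 = 32485.06581
D_5 = 37195.40035
Terminal value at year 5: TV = D_5×(1+g_2)/(r−g_2) = 37641.74515/0.094 = 400444.09737
P_0 = D_1/(1+r)^1 + D_2/(1+r)^2 + D_3/(1+r)^3 + D_4/(1+r)^4 + D_5/(1+r)^5 + TV/(1+r)^5
    = 19566.45570 + 20256.41209 + 20970.69787 + 21710.17094 + 22475.71946 + 241972.63934 = 346952.09540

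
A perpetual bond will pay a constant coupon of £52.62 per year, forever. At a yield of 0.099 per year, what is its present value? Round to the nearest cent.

£531.52

Level perpetuity: PV = C / r = £52.62 / 0.099 = £531.52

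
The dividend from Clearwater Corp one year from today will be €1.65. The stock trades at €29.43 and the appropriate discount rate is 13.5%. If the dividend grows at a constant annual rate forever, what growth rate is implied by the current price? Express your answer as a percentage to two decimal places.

P = D₁/(r−g) ⇒ g = r − D₁/P = 0.135 − €1.65/€29.43 = 0.078935

7.89%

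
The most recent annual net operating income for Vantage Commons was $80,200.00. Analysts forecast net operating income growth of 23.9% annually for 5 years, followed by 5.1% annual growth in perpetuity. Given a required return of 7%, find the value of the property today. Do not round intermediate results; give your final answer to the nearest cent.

D_1 = 99367.80000
D_2 = 123116.70420
D_3 = 152541.59650
D_4 = 188999.03807
D_5 = 234169.80817
Terminal value at year 5: TV = D_5×(1+g_2)/(r−g_2) = 246112.46838/0.019 = 12953287.80963
P_0 = D_1/(1+r)^1 + D_2/(1+r)^2 + D_3/(1+r)^3 + D_4/(1+r)^4 + D_5/(1+r)^5 + TV/(1+r)^5
    = 92867.10280 + 107534.89755 + 124519.38136 + 144186.46122 + 166959.83688 + 9235515.18714 = 9871582.86695

$9871582.87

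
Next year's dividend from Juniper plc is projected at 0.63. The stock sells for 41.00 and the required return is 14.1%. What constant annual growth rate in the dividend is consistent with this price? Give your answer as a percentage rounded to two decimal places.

P = D₁/(r−g) ⇒ g = r − D₁/P = 0.141 − 0.63/41.00 = 0.125634

12.56%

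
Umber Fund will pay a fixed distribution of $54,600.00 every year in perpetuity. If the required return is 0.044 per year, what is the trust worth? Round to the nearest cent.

$1240909.09

Level perpetuity: PV = C / r = $54,600.00 / 0.044 = $1,240,909.09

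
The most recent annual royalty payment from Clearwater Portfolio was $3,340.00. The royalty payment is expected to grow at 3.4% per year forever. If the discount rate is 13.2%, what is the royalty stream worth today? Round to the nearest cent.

$35240.41

D₁ = D₀ × (1 + g) = $3,340.00 × 1.034 = $3,453.5600
Growing perpetuity: P = D₁ / (r − g) = $3,453.5600 / (0.132 − 0.034) = $35,240.41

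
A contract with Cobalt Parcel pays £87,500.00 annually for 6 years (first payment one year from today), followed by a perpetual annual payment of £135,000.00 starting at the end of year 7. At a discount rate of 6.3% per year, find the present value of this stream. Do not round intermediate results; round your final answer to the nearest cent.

PV of 6-year annuity: £87,500.00 × [1 − (1+0.063)^−6] / 0.063 = 426239.99438
Perpetuity value at year 6: £135,000.00 / 0.063 = 2142857.14286
PV of perpetuity: 2142857.14286 / (1+0.063)^6 = 1485229.72296
Total PV = 426239.99438 + 1485229.72296 = 1911469.71734

£1911469.72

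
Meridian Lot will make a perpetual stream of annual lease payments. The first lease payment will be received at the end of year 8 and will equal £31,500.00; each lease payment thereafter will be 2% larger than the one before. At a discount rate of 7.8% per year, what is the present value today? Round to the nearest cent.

Value at end of year 7: C₁ / (r − g) = £31,500.00 / (0.078 − 0.02) = £543,103.4483
Discount to today: PV = £543,103.4483 / (1 + 0.078)^7 = £543,103.4483 / 1.691731 = £321,034.15

£321034.15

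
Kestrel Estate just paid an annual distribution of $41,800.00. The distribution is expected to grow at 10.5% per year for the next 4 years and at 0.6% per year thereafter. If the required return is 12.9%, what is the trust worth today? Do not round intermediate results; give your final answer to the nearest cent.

D_1 = 46189.00000
D_2 = 51038.84500
D_3 = 56397.92373
D_4 = 62319.70572
Terminal value at year 4: TV = D_4×(1+g_2)/(r−g_2) = 62693.62395/0.123 = 509704.25976
P_0 = D_1/(1+r)^1 + D_2/(1+r)^2 + D_3/(1+r)^3 + D_4/(1+r)^4 + TV/(1+r)^4
    = 40911.42604 + 40041.74116 + 39190.54383 + 38357.44104 + 313720.20884 = 472221.36092

$472221.36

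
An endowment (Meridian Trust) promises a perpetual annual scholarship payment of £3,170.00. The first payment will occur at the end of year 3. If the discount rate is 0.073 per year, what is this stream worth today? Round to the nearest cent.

Value at end of year 2: C / r = £3,170.00 / 0.073 = £43,424.6575
Discount to today: PV = £43,424.6575 / (1 + 0.073)^2 = £43,424.6575 / 1.151329 = £37,716.98

£37716.98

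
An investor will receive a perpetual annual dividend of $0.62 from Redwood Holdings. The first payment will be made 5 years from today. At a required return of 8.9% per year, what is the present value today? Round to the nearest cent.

$4.95

Value at end of year 4: C / r = $0.62 / 0.089 = $6.9663
Discount to today: PV = $6.9663 / (1 + 0.089)^4 = $6.9663 / 1.406409 = $4.95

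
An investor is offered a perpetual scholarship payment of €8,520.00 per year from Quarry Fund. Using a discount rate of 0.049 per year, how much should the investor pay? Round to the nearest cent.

Level perpetuity: PV = C / r = €8,520.00 / 0.049 = €173,877.55

€173877.55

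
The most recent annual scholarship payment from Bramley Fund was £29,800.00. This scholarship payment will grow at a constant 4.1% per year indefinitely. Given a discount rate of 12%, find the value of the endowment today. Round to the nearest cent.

£392681.01

D₁ = D₀ × (1 + g) = £29,800.00 × 1.041 = £31,021.8000
Growing perpetuity: P = D₁ / (r − g) = £31,021.8000 / (0.12 − 0.041) = £392,681.01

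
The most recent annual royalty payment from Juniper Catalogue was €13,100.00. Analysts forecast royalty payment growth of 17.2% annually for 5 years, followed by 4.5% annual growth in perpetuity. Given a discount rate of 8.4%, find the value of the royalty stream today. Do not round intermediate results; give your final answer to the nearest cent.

D_1 = 15353.20000
D_2 = 17993.95040
D_3 = 21088.90987
D_4 = 24716.20237
D_5 = 28967.38917
Terminal value at year 5: TV = D_5×(1+g_2)/(r−g_2) = 30270.92169/0.039 = 776177.47913
P_0 = D_1/(1+r)^1 + D_2/(1+r)^2 + D_3/(1+r)^3 + D_4/(1+r)^4 + D_5/(1+r)^5 + TV/(1+r)^5
    = 14163.46863 + 15313.27052 + 16556.41425 + 17900.47740 + 19353.65268 + 518578.64245 = 601865.92593

€601865.93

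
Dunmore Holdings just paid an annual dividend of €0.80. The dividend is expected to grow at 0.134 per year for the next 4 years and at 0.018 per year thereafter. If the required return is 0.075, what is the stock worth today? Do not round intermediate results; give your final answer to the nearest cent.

D_1 = 0.90720
D_2 = 1.02876
D_3 = 1.16662
D_4 = 1.32295
Terminal value at year 4: TV = D_4×(1+g_2)/(r−g_2) = 1.34676/0.057 = 23.62736
P_0 = D_1/(1+r)^1 + D_2/(1+r)^2 + D_3/(1+r)^3 + D_4/(1+r)^4 + TV/(1+r)^4
    = 0.84391 + 0.89022 + 0.93908 + 0.99062 + 17.69218 = 21.35601

€21.36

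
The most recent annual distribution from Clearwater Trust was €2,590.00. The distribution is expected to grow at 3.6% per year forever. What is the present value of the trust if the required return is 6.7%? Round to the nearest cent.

D₁ = D₀ × (1 + g) = €2,590.00 × 1.036 = €2,683.2400
Growing perpetuity: P = D₁ / (r − g) = €2,683.2400 / (0.067 − 0.036) = €86,556.13

€86556.13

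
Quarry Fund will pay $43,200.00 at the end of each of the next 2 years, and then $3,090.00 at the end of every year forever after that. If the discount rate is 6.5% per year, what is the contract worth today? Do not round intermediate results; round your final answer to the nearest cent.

PV of 2-year annuity: $43,200.00 × [1 − (1+0.065)^−2] / 0.065 = 78651.06130
Perpetuity value at year 2: $3,090.00 / 0.065 = 47538.46154
PV of perpetuity: 47538.46154 / (1+0.065)^2 = 41912.72590
Total PV = 78651.06130 + 41912.72590 = 120563.78720

$120563.79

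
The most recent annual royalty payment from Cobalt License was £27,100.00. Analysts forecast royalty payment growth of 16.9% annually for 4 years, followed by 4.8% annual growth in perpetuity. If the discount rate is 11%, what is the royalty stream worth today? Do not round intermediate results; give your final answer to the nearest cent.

D_1 = 31679.90000
D_2 = 37033.80310
D_3 = 43292.51582
D_4 = 50608.95100
Terminal value at year 4: TV = D_4×(1+g_2)/(r−g_2) = 53038.18065/0.062 = 855454.52655
P_0 = D_1/(1+r)^1 + D_2/(1+r)^2 + D_3/(1+r)^3 + D_4/(1+r)^4 + TV/(1+r)^4
    = 28540.45045 + 30057.46538 + 31655.11445 + 33337.68359 + 563514.39361 = 687105.10748

£687105.11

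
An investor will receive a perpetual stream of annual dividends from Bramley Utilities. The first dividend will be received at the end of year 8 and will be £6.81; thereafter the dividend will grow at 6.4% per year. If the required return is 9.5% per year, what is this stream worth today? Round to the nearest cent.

Value at end of year 7: C₁ / (r − g) = £6.81 / (0.095 − 0.064) = £219.6774
Discount to today: PV = £219.6774 / (1 + 0.095)^7 = £219.6774 / 1.887552 = £116.38

£116.38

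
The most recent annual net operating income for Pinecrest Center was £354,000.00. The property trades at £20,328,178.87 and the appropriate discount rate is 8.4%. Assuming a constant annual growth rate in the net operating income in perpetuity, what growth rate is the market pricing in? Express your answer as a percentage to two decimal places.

P = D₀(1+g)/(r−g) ⇒ P(r−g) = D₀(1+g) ⇒ g(P+D₀) = P·r − D₀
g = (P·r − D₀)/(P + D₀) = (£20,328,178.87×0.084 − £354,000.00) / (£20,328,178.87 + £354,000.00) = 0.065446

6.54%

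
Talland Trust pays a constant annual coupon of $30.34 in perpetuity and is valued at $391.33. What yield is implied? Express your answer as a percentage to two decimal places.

7.75%

P = C/r ⇒ r = C/P = $30.34/$391.33 = 0.077530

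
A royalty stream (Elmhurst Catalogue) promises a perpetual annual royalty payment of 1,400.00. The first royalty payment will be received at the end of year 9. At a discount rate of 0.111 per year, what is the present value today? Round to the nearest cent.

Value at end of year 8: C / r = 1,400.00 / 0.111 = 12,612.6126
Discount to today: PV = 12,612.6126 / (1 + 0.111)^8 = 12,612.6126 / 2.321200 = 5,433.66

5433.66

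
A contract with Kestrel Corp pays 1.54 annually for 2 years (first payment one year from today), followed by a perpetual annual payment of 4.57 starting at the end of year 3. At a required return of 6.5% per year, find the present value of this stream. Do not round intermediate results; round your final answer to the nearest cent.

64.79

PV of 2-year annuity: 1.54 × [1 − (1+0.065)^−2] / 0.065 = 2.80376
Perpetuity value at year 2: 4.57 / 0.065 = 70.30769
PV of perpetuity: 70.30769 / (1+0.065)^2 = 61.98743
Total PV = 2.80376 + 61.98743 = 64.79119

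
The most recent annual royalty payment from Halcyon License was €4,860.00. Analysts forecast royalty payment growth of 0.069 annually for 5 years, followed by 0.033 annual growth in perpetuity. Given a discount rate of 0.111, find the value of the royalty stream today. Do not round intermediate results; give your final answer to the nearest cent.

D_1 = 5195.34000
D_2 = 5553.81846
D_3 = 5937.03193
D_4 = 6346.68714
D_5 = 6784.60855
Terminal value at year 5: TV = D_5×(1+g_2)/(r−g_2) = 7008.50063/0.078 = 89852.57220
P_0 = D_1/(1+r)^1 + D_2/(1+r)^2 + D_3/(1+r)^3 + D_4/(1+r)^4 + D_5/(1+r)^5 + TV/(1+r)^5
    = 4676.27363 + 4499.49281 + 4329.39497 + 4165.72747 + 4008.24723 + 53083.58184 = 74762.71794

€74762.72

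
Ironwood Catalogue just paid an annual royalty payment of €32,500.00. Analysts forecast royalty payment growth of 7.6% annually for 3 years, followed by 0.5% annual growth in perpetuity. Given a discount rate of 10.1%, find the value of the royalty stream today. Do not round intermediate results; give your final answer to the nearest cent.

D_1 = 34970.00000
D_2 = 37627.72000
D_3 = 40487.42672
Terminal value at year 3: TV = D_3×(1+g_2)/(r−g_2) = 40689.86385/0.096 = 423852.74847
P_0 = D_1/(1+r)^1 + D_2/(1+r)^2 + D_3/(1+r)^3 + TV/(1+r)^3
    = 31762.03451 + 31040.82574 + 30335.99318 + 317579.92863 = 410718.78206

€410718.78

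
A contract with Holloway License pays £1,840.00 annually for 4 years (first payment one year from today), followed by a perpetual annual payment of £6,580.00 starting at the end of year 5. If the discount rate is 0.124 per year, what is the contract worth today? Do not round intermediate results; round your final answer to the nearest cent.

PV of 4-year annuity: £1,840.00 × [1 − (1+0.124)^−4] / 0.124 = 5541.96523
Perpetuity value at year 4: £6,580.00 / 0.124 = 53064.51613
PV of perpetuity: 53064.51613 / (1+0.124)^4 = 33245.96655
Total PV = 5541.96523 + 33245.96655 = 38787.93178

£38787.93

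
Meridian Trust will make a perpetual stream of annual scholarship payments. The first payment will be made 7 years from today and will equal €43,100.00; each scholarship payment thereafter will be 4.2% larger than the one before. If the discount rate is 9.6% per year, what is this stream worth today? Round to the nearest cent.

Value at end of year 6: C₁ / (r − g) = €43,100.00 / (0.096 − 0.042) = €798,148.1481
Discount to today: PV = €798,148.1481 / (1 + 0.096)^6 = €798,148.1481 / 1.733258 = €460,489.98

€460489.98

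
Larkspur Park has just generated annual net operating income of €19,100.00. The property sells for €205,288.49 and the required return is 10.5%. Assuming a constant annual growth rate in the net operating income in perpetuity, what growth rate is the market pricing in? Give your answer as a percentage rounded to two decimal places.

1.09%

P = D₀(1+g)/(r−g) ⇒ P(r−g) = D₀(1+g) ⇒ g(P+D₀) = P·r − D₀
g = (P·r − D₀)/(P + D₀) = (€205,288.49×0.105 − €19,100.00) / (€205,288.49 + €19,100.00) = 0.010942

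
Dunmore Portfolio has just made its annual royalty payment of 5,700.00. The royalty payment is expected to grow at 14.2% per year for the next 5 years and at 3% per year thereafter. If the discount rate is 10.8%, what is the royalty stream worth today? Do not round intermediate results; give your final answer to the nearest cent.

D_1 = 6509.40000
D_2 = 7433.73480
D_3 = 8489.32514
D_4 = 9694.80931
D_5 = 11071.47223
Terminal value at year 5: TV = D_5×(1+g_2)/(r−g_2) = 11403.61640/0.078 = 146200.21027
P_0 = D_1/(1+r)^1 + D_2/(1+r)^2 + D_3/(1+r)^3 + D_4/(1+r)^4 + D_5/(1+r)^5 + TV/(1+r)^5
    = 5874.90975 + 6055.18676 + 6240.99574 + 6432.50644 + 6629.89382 + 87548.59791 = 118782.09043

118782.09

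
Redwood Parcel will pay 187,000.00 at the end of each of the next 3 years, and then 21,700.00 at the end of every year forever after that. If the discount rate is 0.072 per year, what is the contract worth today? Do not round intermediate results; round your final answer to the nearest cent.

PV of 3-year annuity: 187,000.00 × [1 − (1+0.072)^−3] / 0.072 = 488959.38205
Perpetuity value at year 3: 21,700.00 / 0.072 = 301388.88889
PV of perpetuity: 301388.88889 / (1+0.072)^3 = 244648.68252
Total PV = 488959.38205 + 244648.68252 = 733608.06458

733608.06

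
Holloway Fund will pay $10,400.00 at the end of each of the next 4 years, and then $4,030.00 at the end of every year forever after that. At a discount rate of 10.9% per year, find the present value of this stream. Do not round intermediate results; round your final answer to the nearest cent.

$56777.33

PV of 4-year annuity: $10,400.00 × [1 − (1+0.109)^−4] / 0.109 = 32334.44579
Perpetuity value at year 4: $4,030.00 / 0.109 = 36972.47706
PV of perpetuity: 36972.47706 / (1+0.109)^4 = 24442.87932
Total PV = 32334.44579 + 24442.87932 = 56777.32511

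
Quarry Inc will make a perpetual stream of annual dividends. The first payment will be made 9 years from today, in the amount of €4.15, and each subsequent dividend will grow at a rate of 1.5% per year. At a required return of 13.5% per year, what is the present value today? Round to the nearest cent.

€12.56

Value at end of year 8: C₁ / (r − g) = €4.15 / (0.135 − 0.015) = €34.5833
Discount to today: PV = €34.5833 / (1 + 0.135)^8 = €34.5833 / 2.754019 = €12.56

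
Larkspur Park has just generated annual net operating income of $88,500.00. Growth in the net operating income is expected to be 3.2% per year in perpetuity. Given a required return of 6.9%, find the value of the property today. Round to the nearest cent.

D₁ = D₀ × (1 + g) = $88,500.00 × 1.032 = $91,332.0000
Growing perpetuity: P = D₁ / (r − g) = $91,332.0000 / (0.069 − 0.032) = $2,468,432.43

$2468432.43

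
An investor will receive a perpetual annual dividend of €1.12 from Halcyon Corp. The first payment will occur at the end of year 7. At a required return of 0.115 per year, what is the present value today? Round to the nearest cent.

Value at end of year 6: C / r = €1.12 / 0.115 = €9.7391
Discount to today: PV = €9.7391 / (1 + 0.115)^6 = €9.7391 / 1.921539 = €5.07

€5.07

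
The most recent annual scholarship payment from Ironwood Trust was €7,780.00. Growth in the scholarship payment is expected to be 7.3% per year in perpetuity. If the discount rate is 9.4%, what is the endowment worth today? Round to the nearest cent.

D₁ = D₀ × (1 + g) = €7,780.00 × 1.073 = €8,347.9400
Growing perpetuity: P = D₁ / (r − g) = €8,347.9400 / (0.094 − 0.073) = €397,520.95

€397520.95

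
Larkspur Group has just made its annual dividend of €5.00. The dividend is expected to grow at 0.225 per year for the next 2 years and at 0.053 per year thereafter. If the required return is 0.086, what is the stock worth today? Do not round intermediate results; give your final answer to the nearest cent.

D_1 = 6.12500
D_2 = 7.50312
Terminal value at year 2: TV = D_2×(1+g_2)/(r−g_2) = 7.90079/0.033 = 239.41790
P_0 = D_1/(1+r)^1 + D_2/(1+r)^2 + TV/(1+r)^2
    = 5.63996 + 6.36184 + 203.00043 = 215.00223

€215.00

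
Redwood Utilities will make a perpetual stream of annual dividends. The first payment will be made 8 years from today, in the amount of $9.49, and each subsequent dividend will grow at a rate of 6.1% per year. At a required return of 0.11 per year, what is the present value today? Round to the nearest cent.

Value at end of year 7: C₁ / (r − g) = $9.49 / (0.11 − 0.061) = $193.6735
Discount to today: PV = $193.6735 / (1 + 0.11)^7 = $193.6735 / 2.076160 = $93.28

$93.28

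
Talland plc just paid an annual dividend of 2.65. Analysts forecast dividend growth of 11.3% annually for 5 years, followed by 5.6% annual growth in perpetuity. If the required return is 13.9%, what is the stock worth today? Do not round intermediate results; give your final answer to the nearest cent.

D_1 = 2.94945
D_2 = 3.28274
D_3 = 3.65369
D_4 = 4.06655
D_5 = 4.52607
Terminal value at year 5: TV = D_5×(1+g_2)/(r−g_2) = 4.77953/0.083 = 57.58475
P_0 = D_1/(1+r)^1 + D_2/(1+r)^2 + D_3/(1+r)^3 + D_4/(1+r)^4 + D_5/(1+r)^5 + TV/(1+r)^5
    = 2.58951 + 2.53040 + 2.47264 + 2.41619 + 2.36104 + 30.03924 = 42.40901

42.41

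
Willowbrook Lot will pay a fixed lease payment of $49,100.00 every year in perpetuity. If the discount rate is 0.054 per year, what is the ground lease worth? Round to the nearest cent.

$909259.26

Level perpetuity: PV = C / r = $49,100.00 / 0.054 = $909,259.26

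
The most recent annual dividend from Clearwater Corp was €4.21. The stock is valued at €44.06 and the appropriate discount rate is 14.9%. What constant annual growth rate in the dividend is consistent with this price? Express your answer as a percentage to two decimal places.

4.88%

P = D₀(1+g)/(r−g) ⇒ P(r−g) = D₀(1+g) ⇒ g(P+D₀) = P·r − D₀
g = (P·r − D₀)/(P + D₀) = (€44.06×0.149 − €4.21) / (€44.06 + €4.21) = 0.048787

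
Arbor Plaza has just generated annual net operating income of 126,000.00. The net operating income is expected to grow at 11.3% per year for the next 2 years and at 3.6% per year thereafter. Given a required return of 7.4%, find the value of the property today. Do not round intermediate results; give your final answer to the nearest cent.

3955060.72

D_1 = 140238.00000
D_2 = 156084.89400
Terminal value at year 2: TV = D_2×(1+g_2)/(r−g_2) = 161703.95018/0.038 = 4255367.11011
P_0 = D_1/(1+r)^1 + D_2/(1+r)^2 + TV/(1+r)^2
    = 130575.41899 + 135316.98449 + 3689168.31395 = 3955060.71744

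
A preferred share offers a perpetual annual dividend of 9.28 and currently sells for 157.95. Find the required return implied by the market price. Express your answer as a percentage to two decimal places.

5.88%

P = C/r ⇒ r = C/P = 9.28/157.95 = 0.058753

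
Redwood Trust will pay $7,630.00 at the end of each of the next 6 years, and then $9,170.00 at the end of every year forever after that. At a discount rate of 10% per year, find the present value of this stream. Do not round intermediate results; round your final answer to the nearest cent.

$84992.90

PV of 6-year annuity: $7,630.00 × [1 − (1+0.1)^−6] / 0.1 = 33230.63914
Perpetuity value at year 6: $9,170.00 / 0.1 = 91700.00000
PV of perpetuity: 91700.00000 / (1+0.1)^6 = 51762.25939
Total PV = 33230.63914 + 51762.25939 = 84992.89852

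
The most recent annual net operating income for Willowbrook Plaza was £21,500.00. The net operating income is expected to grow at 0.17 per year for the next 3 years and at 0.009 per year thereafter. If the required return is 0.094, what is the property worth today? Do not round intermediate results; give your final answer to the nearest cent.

D_1 = 25155.00000
D_2 = 29431.35000
D_3 = 34434.67950
Terminal value at year 3: TV = D_3×(1+g_2)/(r−g_2) = 34744.59162/0.085 = 408759.90136
P_0 = D_1/(1+r)^1 + D_2/(1+r)^2 + D_3/(1+r)^3 + TV/(1+r)^3
    = 22993.60146 + 24590.96317 + 26299.29334 + 312188.08210 = 386071.94007

£386071.94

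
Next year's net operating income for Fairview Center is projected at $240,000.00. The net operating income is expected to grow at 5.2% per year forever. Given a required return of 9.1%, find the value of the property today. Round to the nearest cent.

$6153846.15

Growing perpetuity: P = D₁ / (r − g) = $240,000.0000 / (0.091 − 0.052) = $6,153,846.15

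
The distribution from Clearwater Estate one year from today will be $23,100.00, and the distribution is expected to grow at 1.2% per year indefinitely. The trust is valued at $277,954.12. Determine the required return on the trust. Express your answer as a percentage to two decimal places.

9.51%

P = D₁/(r − g) ⇒ r = D₁/P + g = $23,100.0000/$277,954.12 + 0.012 = 0.083107 + 0.012 = 0.095107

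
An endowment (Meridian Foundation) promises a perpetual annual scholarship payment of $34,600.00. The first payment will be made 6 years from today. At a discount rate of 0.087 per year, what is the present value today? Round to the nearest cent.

Value at end of year 5: C / r = $34,600.00 / 0.087 = $397,701.1494
Discount to today: PV = $397,701.1494 / (1 + 0.087)^5 = $397,701.1494 / 1.517566 = $262,065.06

$262065.06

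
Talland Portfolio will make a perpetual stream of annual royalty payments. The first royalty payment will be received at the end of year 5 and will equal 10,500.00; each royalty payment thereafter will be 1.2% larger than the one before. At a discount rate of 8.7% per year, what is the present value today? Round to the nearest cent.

Value at end of year 4: C₁ / (r − g) = 10,500.00 / (0.087 − 0.012) = 140,000.0000
Discount to today: PV = 140,000.0000 / (1 + 0.087)^4 = 140,000.0000 / 1.396105 = 100,278.97

100278.97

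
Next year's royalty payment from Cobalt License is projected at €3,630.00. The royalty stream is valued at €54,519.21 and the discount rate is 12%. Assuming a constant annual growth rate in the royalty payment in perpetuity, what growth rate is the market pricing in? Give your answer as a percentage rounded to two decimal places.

P = D₁/(r−g) ⇒ g = r − D₁/P = 0.12 − €3,630.00/€54,519.21 = 0.053418

5.34%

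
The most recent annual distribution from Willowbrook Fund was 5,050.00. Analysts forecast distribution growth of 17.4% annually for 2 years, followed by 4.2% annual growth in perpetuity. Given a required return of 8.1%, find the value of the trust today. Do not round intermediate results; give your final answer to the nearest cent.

170580.73

D_1 = 5928.70000
D_2 = 6960.29380
Terminal value at year 2: TV = D_2×(1+g_2)/(r−g_2) = 7252.62614/0.039 = 185964.77281
P_0 = D_1/(1+r)^1 + D_2/(1+r)^2 + TV/(1+r)^2
    = 5484.45883 + 5956.29479 + 159139.97884 = 170580.73247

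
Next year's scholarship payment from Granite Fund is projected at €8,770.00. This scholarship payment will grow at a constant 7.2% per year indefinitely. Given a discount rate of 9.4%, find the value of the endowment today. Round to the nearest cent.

€398636.36

Growing perpetuity: P = D₁ / (r − g) = €8,770.0000 / (0.094 − 0.072) = €398,636.36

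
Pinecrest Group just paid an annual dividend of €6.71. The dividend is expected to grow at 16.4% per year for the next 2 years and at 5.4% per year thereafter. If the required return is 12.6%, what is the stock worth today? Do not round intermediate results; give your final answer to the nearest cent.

€119.08

D_1 = 7.81044
D_2 = 9.09135
Terminal value at year 2: TV = D_2×(1+g_2)/(r−g_2) = 9.58229/0.072 = 133.08729
P_0 = D_1/(1+r)^1 + D_2/(1+r)^2 + TV/(1+r)^2
    = 6.93645 + 7.17054 + 104.96870 = 119.07568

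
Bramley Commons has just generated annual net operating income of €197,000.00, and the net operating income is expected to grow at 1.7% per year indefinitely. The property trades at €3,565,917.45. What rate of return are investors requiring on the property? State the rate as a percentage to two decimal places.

7.32%

D₁ = €197,000.00 × 1.017 = €200,349.0000
P = D₁/(r − g) ⇒ r = D₁/P + g = €200,349.0000/€3,565,917.45 + 0.017 = 0.056184 + 0.017 = 0.073184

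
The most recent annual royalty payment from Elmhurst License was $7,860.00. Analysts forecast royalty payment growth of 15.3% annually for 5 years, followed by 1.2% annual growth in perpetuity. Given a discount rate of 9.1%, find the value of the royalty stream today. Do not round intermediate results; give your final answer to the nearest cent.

D_1 = 9062.58000
D_2 = 10449.15474
D_3 = 12047.87542
D_4 = 13891.20035
D_5 = 16016.55401
Terminal value at year 5: TV = D_5×(1+g_2)/(r−g_2) = 16208.75266/0.079 = 205174.08425
P_0 = D_1/(1+r)^1 + D_2/(1+r)^2 + D_3/(1+r)^3 + D_4/(1+r)^4 + D_5/(1+r)^5 + TV/(1+r)^5
    = 8306.67278 + 8778.72934 + 9277.61222 + 9804.84591 + 10362.04155 + 132739.06396 = 179268.96576

$179268.97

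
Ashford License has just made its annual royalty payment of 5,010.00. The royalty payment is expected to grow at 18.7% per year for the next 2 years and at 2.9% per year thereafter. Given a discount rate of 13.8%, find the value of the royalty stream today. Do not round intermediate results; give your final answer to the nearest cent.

D_1 = 5946.87000
D_2 = 7058.93469
Terminal value at year 2: TV = D_2×(1+g_2)/(r−g_2) = 7263.64380/0.109 = 66638.93391
P_0 = D_1/(1+r)^1 + D_2/(1+r)^2 + TV/(1+r)^2
    = 5225.72056 + 5450.72962 + 51456.88788 = 62133.33806

62133.34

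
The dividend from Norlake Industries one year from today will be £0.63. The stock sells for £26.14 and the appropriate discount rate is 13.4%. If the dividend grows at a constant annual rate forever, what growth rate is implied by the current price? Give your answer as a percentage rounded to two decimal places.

P = D₁/(r−g) ⇒ g = r − D₁/P = 0.134 − £0.63/£26.14 = 0.109899

10.99%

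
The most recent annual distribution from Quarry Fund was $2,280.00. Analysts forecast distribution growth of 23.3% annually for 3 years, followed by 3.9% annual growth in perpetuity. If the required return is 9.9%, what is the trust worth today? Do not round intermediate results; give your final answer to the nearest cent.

D_1 = 2811.24000
D_2 = 3466.25892
D_3 = 4273.89725
Terminal value at year 3: TV = D_3×(1+g_2)/(r−g_2) = 4440.57924/0.06 = 74009.65402
P_0 = D_1/(1+r)^1 + D_2/(1+r)^2 + D_3/(1+r)^3 + TV/(1+r)^3
    = 2557.99818 + 2869.89241 + 3219.81559 + 55756.47338 = 64404.17957

$64404.18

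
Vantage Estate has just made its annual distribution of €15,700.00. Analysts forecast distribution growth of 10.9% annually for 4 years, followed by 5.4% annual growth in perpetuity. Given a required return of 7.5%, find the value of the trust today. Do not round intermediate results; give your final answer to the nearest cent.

€960435.55

D_1 = 17411.30000
D_2 = 19309.13170
D_3 = 21413.82706
D_4 = 23747.93420
Terminal value at year 4: TV = D_4×(1+g_2)/(r−g_2) = 25030.32265/0.021 = 1191920.12626
P_0 = D_1/(1+r)^1 + D_2/(1+r)^2 + D_3/(1+r)^3 + D_4/(1+r)^4 + TV/(1+r)^4
    = 16196.55814 + 16708.82137 + 17237.28642 + 17782.46571 + 892510.42199 = 960435.55364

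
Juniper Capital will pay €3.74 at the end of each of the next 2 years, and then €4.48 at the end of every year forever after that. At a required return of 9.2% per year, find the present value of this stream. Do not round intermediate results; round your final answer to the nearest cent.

PV of 2-year annuity: €3.74 × [1 − (1+0.092)^−2] / 0.092 = 6.56127
Perpetuity value at year 2: €4.48 / 0.092 = 48.69565
PV of perpetuity: 48.69565 / (1+0.092)^2 = 40.83616
Total PV = 6.56127 + 40.83616 = 47.39743

€47.40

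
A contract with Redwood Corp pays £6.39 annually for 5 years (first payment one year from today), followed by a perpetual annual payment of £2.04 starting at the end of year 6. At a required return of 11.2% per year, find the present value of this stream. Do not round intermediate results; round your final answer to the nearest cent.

PV of 5-year annuity: £6.39 × [1 − (1+0.112)^−5] / 0.112 = 23.49844
Perpetuity value at year 5: £2.04 / 0.112 = 18.21429
PV of perpetuity: 18.21429 / (1+0.112)^5 = 10.71244
Total PV = 23.49844 + 10.71244 = 34.21088

£34.21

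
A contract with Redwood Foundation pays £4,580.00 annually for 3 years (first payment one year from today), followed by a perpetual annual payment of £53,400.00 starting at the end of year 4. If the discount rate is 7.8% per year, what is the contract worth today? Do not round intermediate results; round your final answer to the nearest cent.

£558346.09

PV of 3-year annuity: £4,580.00 × [1 − (1+0.078)^−3] / 0.078 = 11845.82916
Perpetuity value at year 3: £53,400.00 / 0.078 = 684615.38462
PV of perpetuity: 684615.38462 / (1+0.078)^3 = 546500.25859
Total PV = 11845.82916 + 546500.25859 = 558346.08775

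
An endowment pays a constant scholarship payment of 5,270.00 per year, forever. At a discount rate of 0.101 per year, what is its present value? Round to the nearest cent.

Level perpetuity: PV = C / r = 5,270.00 / 0.101 = 52,178.22

52178.22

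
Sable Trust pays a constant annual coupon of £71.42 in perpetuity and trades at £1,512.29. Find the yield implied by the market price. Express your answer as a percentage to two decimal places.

4.72%

P = C/r ⇒ r = C/P = £71.42/£1,512.29 = 0.047226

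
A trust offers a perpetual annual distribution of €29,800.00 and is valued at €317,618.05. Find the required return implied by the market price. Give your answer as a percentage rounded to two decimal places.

P = C/r ⇒ r = C/P = €29,800.00/€317,618.05 = 0.093823

9.38%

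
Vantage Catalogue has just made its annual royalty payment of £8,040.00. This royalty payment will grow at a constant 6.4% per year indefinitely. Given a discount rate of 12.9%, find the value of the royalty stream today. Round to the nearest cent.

D₁ = D₀ × (1 + g) = £8,040.00 × 1.064 = £8,554.5600
Growing perpetuity: P = D₁ / (r − g) = £8,554.5600 / (0.129 − 0.064) = £131,608.62

£131608.62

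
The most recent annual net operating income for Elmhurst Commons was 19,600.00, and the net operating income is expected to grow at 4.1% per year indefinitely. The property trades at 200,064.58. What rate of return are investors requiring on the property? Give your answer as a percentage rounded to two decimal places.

D₁ = 19,600.00 × 1.041 = 20,403.6000
P = D₁/(r − g) ⇒ r = D₁/P + g = 20,403.6000/200,064.58 + 0.041 = 0.101985 + 0.041 = 0.142985

14.30%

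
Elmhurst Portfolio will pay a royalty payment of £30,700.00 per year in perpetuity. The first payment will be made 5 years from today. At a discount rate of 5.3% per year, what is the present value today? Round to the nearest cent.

Value at end of year 4: C / r = £30,700.00 / 0.053 = £579,245.2830
Discount to today: PV = £579,245.2830 / (1 + 0.053)^4 = £579,245.2830 / 1.229457 = £471,138.96

£471138.96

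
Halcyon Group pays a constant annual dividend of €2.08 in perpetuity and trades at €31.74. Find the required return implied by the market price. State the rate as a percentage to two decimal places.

6.55%

P = C/r ⇒ r = C/P = €2.08/€31.74 = 0.065532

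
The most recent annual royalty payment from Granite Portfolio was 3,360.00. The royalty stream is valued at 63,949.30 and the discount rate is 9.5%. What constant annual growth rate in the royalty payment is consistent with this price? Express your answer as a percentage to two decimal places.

4.03%

P = D₀(1+g)/(r−g) ⇒ P(r−g) = D₀(1+g) ⇒ g(P+D₀) = P·r − D₀
g = (P·r − D₀)/(P + D₀) = (63,949.30×0.095 − 3,360.00) / (63,949.30 + 3,360.00) = 0.040339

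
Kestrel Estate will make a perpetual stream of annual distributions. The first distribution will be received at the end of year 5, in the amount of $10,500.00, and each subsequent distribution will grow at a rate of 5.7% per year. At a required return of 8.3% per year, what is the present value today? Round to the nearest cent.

$293563.55

Value at end of year 4: C₁ / (r − g) = $10,500.00 / (0.083 − 0.057) = $403,846.1538
Discount to today: PV = $403,846.1538 / (1 + 0.083)^4 = $403,846.1538 / 1.375669 = $293,563.55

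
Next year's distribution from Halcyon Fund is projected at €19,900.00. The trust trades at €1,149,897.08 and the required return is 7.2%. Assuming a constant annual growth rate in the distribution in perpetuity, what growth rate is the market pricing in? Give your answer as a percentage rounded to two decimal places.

5.47%

P = D₁/(r−g) ⇒ g = r − D₁/P = 0.072 − €19,900.00/€1,149,897.08 = 0.054694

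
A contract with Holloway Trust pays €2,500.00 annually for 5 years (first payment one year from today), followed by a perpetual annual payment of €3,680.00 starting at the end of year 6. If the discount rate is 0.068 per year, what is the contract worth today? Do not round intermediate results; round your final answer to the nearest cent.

€49253.39

PV of 5-year annuity: €2,500.00 × [1 − (1+0.068)^−5] / 0.068 = 10305.62021
Perpetuity value at year 5: €3,680.00 / 0.068 = 54117.64706
PV of perpetuity: 54117.64706 / (1+0.068)^5 = 38947.77411
Total PV = 10305.62021 + 38947.77411 = 49253.39432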